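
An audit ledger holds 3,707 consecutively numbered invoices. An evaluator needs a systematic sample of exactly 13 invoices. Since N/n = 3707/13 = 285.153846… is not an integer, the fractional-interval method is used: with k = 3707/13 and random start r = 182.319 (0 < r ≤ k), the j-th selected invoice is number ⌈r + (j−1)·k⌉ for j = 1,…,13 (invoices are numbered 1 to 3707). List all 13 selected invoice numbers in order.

j=1: r + 0k = 182.319 → ⌈·⌉ = 183
j=2: r + 1k = 467.472846… → ⌈·⌉ = 468
j=3: r + 2k = 752.626692… → ⌈·⌉ = 753
j=4: r + 3k = 1037.780538… → ⌈·⌉ = 1038
j=5: r + 4k = 1322.934384… → ⌈·⌉ = 1323
j=6: r + 5k = 1608.088230… → ⌈·⌉ = 1609
j=7: r + 6k = 1893.242076… → ⌈·⌉ = 1894
j=8: r + 7k = 2178.395923… → ⌈·⌉ = 2179
j=9: r + 8k = 2463.549769… → ⌈·⌉ = 2464
j=10: r + 9k = 2748.703615… → ⌈·⌉ = 2749
j=11: r + 10k = 3033.857461… → ⌈·⌉ = 3034
j=12: r + 11k = 3319.011307… → ⌈·⌉ = 3320
j=13: r + 12k = 3604.165153… → ⌈·⌉ = 3605

183, 468, 753, 1038, 1323, 1609, 1894, 2179, 2464, 2749, 3034, 3320, 3605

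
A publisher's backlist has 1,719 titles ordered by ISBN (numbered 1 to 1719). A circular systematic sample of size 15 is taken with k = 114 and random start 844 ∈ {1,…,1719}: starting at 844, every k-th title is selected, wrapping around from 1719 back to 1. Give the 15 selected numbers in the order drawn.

844, 958, 1072, 1186, 1300, 1414, 1528, 1642, 37, 151, 265, 379, 493, 607, 721

Selection 1: 844
Selection 2: 844 + 114 = 958
Selection 3: 958 + 114 = 1072
Selection 4: 1072 + 114 = 1186
Selection 5: 1186 + 114 = 1300
Selection 6: 1300 + 114 = 1414
Selection 7: 1414 + 114 = 1528
Selection 8: 1528 + 114 = 1642
Selection 9: 1642 + 114 = 1756 → 1756 − 1719 = 37
Selection 10: 37 + 114 = 151
Selection 11: 151 + 114 = 265
Selection 12: 265 + 114 = 379
Selection 13: 379 + 114 = 493
Selection 14: 493 + 114 = 607
Selection 15: 607 + 114 = 721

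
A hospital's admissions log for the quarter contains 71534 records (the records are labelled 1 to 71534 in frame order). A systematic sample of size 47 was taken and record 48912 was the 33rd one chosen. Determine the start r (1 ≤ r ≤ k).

k = 71534/47 = 1522
r = 48912 − (33−1)×1522 = 48912 − 48704 = 208

208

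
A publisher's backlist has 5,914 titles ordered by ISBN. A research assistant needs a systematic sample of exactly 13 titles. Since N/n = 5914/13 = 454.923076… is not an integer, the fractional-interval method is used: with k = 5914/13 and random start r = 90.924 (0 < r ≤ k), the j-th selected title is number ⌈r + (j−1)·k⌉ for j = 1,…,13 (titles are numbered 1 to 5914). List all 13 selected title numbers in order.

91, 546, 1001, 1456, 1911, 2366, 2821, 3276, 3731, 4186, 4641, 5096, 5551

j=1: r + 0k = 90.924 → ⌈·⌉ = 91
j=2: r + 1k = 545.847076… → ⌈·⌉ = 546
j=3: r + 2k = 1000.770153… → ⌈·⌉ = 1001
j=4: r + 3k = 1455.693230… → ⌈·⌉ = 1456
j=5: r + 4k = 1910.616307… → ⌈·⌉ = 1911
j=6: r + 5k = 2365.539384… → ⌈·⌉ = 2366
j=7: r + 6k = 2820.462461… → ⌈·⌉ = 2821
j=8: r + 7k = 3275.385538… → ⌈·⌉ = 3276
j=9: r + 8k = 3730.308615… → ⌈·⌉ = 3731
j=10: r + 9k = 4185.231692… → ⌈·⌉ = 4186
j=11: r + 10k = 4640.154769… → ⌈·⌉ = 4641
j=12: r + 11k = 5095.077846… → ⌈·⌉ = 5096
j=13: r + 12k = 5550.000923… → ⌈·⌉ = 5551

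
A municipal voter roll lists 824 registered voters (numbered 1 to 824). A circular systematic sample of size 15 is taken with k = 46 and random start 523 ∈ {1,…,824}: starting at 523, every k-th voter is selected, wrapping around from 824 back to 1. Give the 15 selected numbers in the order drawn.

Selection 1: 523
Selection 2: 523 + 46 = 569
Selection 3: 569 + 46 = 615
Selection 4: 615 + 46 = 661
Selection 5: 661 + 46 = 707
Selection 6: 707 + 46 = 753
Selection 7: 753 + 46 = 799
Selection 8: 799 + 46 = 845 → 845 − 824 = 21
Selection 9: 21 + 46 = 67
Selection 10: 67 + 46 = 113
Selection 11: 113 + 46 = 159
Selection 12: 159 + 46 = 205
Selection 13: 205 + 46 = 251
Selection 14: 251 + 46 = 297
Selection 15: 297 + 46 = 343

523, 569, 615, 661, 707, 753, 799, 21, 67, 113, 159, 205, 251, 297, 343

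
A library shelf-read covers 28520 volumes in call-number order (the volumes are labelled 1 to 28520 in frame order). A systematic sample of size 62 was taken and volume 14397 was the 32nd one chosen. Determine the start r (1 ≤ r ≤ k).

k = 28520/62 = 460
r = 14397 − (32−1)×460 = 14397 − 14260 = 137

137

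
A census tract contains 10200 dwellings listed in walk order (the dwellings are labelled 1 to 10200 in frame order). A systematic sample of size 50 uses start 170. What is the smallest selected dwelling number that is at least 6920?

7106

k = 10200/50 = 204
Steps past start: ⌈(6920 − 170)/204⌉ = ⌈6750/204⌉ = 34
Selected dwelling: 170 + 34×204 = 7106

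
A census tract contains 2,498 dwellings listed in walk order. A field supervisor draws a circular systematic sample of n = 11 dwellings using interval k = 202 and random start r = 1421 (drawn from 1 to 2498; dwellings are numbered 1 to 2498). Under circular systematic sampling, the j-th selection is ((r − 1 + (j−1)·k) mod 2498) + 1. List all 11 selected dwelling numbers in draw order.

Selection 1: 1421
Selection 2: 1421 + 202 = 1623
Selection 3: 1623 + 202 = 1825
Selection 4: 1825 + 202 = 2027
Selection 5: 2027 + 202 = 2229
Selection 6: 2229 + 202 = 2431
Selection 7: 2431 + 202 = 2633 → 2633 − 2498 = 135
Selection 8: 135 + 202 = 337
Selection 9: 337 + 202 = 539
Selection 10: 539 + 202 = 741
Selection 11: 741 + 202 = 943

1421, 1623, 1825, 2027, 2229, 2431, 135, 337, 539, 741, 943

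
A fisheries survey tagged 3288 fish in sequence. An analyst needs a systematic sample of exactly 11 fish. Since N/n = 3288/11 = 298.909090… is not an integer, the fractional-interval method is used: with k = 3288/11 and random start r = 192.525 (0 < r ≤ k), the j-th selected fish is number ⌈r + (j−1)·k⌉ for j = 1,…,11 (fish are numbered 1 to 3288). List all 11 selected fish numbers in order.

j=1: r + 0k = 192.525 → ⌈·⌉ = 193
j=2: r + 1k = 491.434090… → ⌈·⌉ = 492
j=3: r + 2k = 790.343181… → ⌈·⌉ = 791
j=4: r + 3k = 1089.252272… → ⌈·⌉ = 1090
j=5: r + 4k = 1388.161363… → ⌈·⌉ = 1389
j=6: r + 5k = 1687.070454… → ⌈·⌉ = 1688
j=7: r + 6k = 1985.979545… → ⌈·⌉ = 1986
j=8: r + 7k = 2284.888636… → ⌈·⌉ = 2285
j=9: r + 8k = 2583.797727… → ⌈·⌉ = 2584
j=10: r + 9k = 2882.706818… → ⌈·⌉ = 2883
j=11: r + 10k = 3181.615909… → ⌈·⌉ = 3182

193, 492, 791, 1090, 1389, 1688, 1986, 2285, 2584, 2883, 3182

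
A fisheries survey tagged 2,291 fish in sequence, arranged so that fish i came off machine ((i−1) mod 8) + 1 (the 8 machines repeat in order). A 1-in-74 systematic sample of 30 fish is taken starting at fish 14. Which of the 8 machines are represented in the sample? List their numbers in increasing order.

2, 4, 6, 8

Consecutive selections differ by k = 74, so their machine numbers differ by 74 mod 8 = 2.
gcd(74, 8) = 2, so the sample visits 8/2 = 4 distinct residues mod 8.
Start 14 is machine 6; the machines hit are 2, 4, 6, 8.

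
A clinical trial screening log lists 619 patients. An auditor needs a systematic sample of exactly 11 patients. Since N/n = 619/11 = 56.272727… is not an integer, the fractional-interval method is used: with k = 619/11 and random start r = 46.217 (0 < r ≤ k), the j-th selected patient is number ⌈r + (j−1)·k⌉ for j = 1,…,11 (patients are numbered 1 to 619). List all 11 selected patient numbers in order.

47, 103, 159, 216, 272, 328, 384, 441, 497, 553, 609

j=1: r + 0k = 46.217 → ⌈·⌉ = 47
j=2: r + 1k = 102.489727… → ⌈·⌉ = 103
j=3: r + 2k = 158.762454… → ⌈·⌉ = 159
j=4: r + 3k = 215.035181… → ⌈·⌉ = 216
j=5: r + 4k = 271.307909… → ⌈·⌉ = 272
j=6: r + 5k = 327.580636… → ⌈·⌉ = 328
j=7: r + 6k = 383.853363… → ⌈·⌉ = 384
j=8: r + 7k = 440.126090… → ⌈·⌉ = 441
j=9: r + 8k = 496.398818… → ⌈·⌉ = 497
j=10: r + 9k = 552.671545… → ⌈·⌉ = 553
j=11: r + 10k = 608.944272… → ⌈·⌉ = 609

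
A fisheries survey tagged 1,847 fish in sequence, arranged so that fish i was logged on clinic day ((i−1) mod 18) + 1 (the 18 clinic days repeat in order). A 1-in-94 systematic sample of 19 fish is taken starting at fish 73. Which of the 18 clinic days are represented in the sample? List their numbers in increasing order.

1, 3, 5, 7, 9, 11, 13, 15, 17

Consecutive selections differ by k = 94, so their clinic day numbers differ by 94 mod 18 = 4.
gcd(94, 18) = 2, so the sample visits 18/2 = 9 distinct residues mod 18.
Start 73 is clinic day 1; the clinic days hit are 1, 3, 5, 7, 9, 11, 13, 15, 17.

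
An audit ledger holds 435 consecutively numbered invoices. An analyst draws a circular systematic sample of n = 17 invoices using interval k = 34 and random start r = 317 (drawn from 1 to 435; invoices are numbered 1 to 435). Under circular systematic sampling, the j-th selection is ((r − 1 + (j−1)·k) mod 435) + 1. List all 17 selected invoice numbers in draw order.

317, 351, 385, 419, 18, 52, 86, 120, 154, 188, 222, 256, 290, 324, 358, 392, 426

Selection 1: 317
Selection 2: 317 + 34 = 351
Selection 3: 351 + 34 = 385
Selection 4: 385 + 34 = 419
Selection 5: 419 + 34 = 453 → 453 − 435 = 18
Selection 6: 18 + 34 = 52
Selection 7: 52 + 34 = 86
Selection 8: 86 + 34 = 120
Selection 9: 120 + 34 = 154
Selection 10: 154 + 34 = 188
Selection 11: 188 + 34 = 222
Selection 12: 222 + 34 = 256
Selection 13: 256 + 34 = 290
Selection 14: 290 + 34 = 324
Selection 15: 324 + 34 = 358
Selection 16: 358 + 34 = 392
Selection 17: 392 + 34 = 426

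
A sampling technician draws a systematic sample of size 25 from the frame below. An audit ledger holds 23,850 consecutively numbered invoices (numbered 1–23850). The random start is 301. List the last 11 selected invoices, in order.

k = N/n = 23850/25 = 954
15th selection = 301 + 14×954 = 13657
16th: 13657 + 954 = 14611
17th: 14611 + 954 = 15565
18th: 15565 + 954 = 16519
19th: 16519 + 954 = 17473
20th: 17473 + 954 = 18427
21st: 18427 + 954 = 19381
22nd: 19381 + 954 = 20335
23rd: 20335 + 954 = 21289
24th: 21289 + 954 = 22243
25th: 22243 + 954 = 23197

13657, 14611, 15565, 16519, 17473, 18427, 19381, 20335, 21289, 22243, 23197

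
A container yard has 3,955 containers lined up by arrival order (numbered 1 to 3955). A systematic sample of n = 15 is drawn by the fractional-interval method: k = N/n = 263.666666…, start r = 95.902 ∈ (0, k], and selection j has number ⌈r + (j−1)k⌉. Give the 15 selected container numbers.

j=1: r + 0k = 95.902 → ⌈·⌉ = 96
j=2: r + 1k = 359.568666… → ⌈·⌉ = 360
j=3: r + 2k = 623.235333… → ⌈·⌉ = 624
j=4: r + 3k = 886.902 → ⌈·⌉ = 887
j=5: r + 4k = 1150.568666… → ⌈·⌉ = 1151
j=6: r + 5k = 1414.235333… → ⌈·⌉ = 1415
j=7: r + 6k = 1677.902 → ⌈·⌉ = 1678
j=8: r + 7k = 1941.568666… → ⌈·⌉ = 1942
j=9: r + 8k = 2205.235333… → ⌈·⌉ = 2206
j=10: r + 9k = 2468.902 → ⌈·⌉ = 2469
j=11: r + 10k = 2732.568666… → ⌈·⌉ = 2733
j=12: r + 11k = 2996.235333… → ⌈·⌉ = 2997
j=13: r + 12k = 3259.902 → ⌈·⌉ = 3260
j=14: r + 13k = 3523.568666… → ⌈·⌉ = 3524
j=15: r + 14k = 3787.235333… → ⌈·⌉ = 3788

96, 360, 624, 887, 1151, 1415, 1678, 1942, 2206, 2469, 2733, 2997, 3260, 3524, 3788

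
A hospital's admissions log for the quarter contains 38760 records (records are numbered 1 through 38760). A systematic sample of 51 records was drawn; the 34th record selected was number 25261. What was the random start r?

181

k = 38760/51 = 760
r = 25261 − (34−1)×760 = 25261 − 25080 = 181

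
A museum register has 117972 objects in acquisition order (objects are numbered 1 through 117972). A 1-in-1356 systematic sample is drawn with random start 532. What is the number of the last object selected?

k = 1356
87th selection = r + (87−1)·k = 532 + 86×1356 = 532 + 116616 = 117148

117148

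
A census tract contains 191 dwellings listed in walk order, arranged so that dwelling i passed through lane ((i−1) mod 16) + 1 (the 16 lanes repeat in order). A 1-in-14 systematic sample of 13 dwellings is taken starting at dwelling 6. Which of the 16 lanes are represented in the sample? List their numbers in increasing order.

2, 4, 6, 8, 10, 12, 14, 16

Consecutive selections differ by k = 14, so their lane numbers differ by 14 mod 16 = 14.
gcd(14, 16) = 2, so the sample visits 16/2 = 8 distinct residues mod 16.
Start 6 is lane 6; the lanes hit are 2, 4, 6, 8, 10, 12, 14, 16.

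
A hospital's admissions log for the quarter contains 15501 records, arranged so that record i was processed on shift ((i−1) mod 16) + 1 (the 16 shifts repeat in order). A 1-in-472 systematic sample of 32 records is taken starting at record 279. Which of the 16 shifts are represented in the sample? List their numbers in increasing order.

Consecutive selections differ by k = 472, so their shift numbers differ by 472 mod 16 = 8.
gcd(472, 16) = 8, so the sample visits 16/8 = 2 distinct residues mod 16.
Start 279 is shift 7; the shifts hit are 7, 15.

7, 15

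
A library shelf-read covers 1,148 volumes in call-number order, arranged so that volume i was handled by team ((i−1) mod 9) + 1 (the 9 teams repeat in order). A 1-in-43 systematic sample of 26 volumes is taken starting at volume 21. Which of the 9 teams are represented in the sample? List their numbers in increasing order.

1, 2, 3, 4, 5, 6, 7, 8, 9

Consecutive selections differ by k = 43, so their team numbers differ by 43 mod 9 = 7.
gcd(43, 9) = 1, so the sample visits 9/1 = 9 distinct residues mod 9.
Start 21 is team 3; the teams hit are 1, 2, 3, 4, 5, 6, 7, 8, 9.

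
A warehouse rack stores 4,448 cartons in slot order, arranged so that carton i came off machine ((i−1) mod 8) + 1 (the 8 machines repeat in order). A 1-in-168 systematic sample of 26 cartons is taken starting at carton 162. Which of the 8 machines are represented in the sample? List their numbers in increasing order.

2

Consecutive selections differ by k = 168, so their machine numbers differ by 168 mod 8 = 0.
gcd(168, 8) = 8, so the sample visits 8/8 = 1 distinct residues mod 8.
Start 162 is machine 2; the machines hit are 2.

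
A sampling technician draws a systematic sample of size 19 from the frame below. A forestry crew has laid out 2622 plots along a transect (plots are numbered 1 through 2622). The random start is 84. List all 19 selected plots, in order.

84, 222, 360, 498, 636, 774, 912, 1050, 1188, 1326, 1464, 1602, 1740, 1878, 2016, 2154, 2292, 2430, 2568

k = N/n = 2622/19 = 138
plot 1: 84
plot 2: 84 + 138 = 222
plot 3: 222 + 138 = 360
plot 4: 360 + 138 = 498
plot 5: 498 + 138 = 636
plot 6: 636 + 138 = 774
plot 7: 774 + 138 = 912
plot 8: 912 + 138 = 1050
plot 9: 1050 + 138 = 1188
plot 10: 1188 + 138 = 1326
plot 11: 1326 + 138 = 1464
plot 12: 1464 + 138 = 1602
plot 13: 1602 + 138 = 1740
plot 14: 1740 + 138 = 1878
plot 15: 1878 + 138 = 2016
plot 16: 2016 + 138 = 2154
plot 17: 2154 + 138 = 2292
plot 18: 2292 + 138 = 2430
plot 19: 2430 + 138 = 2568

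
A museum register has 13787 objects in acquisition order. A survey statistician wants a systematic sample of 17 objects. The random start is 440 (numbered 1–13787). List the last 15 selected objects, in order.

2062, 2873, 3684, 4495, 5306, 6117, 6928, 7739, 8550, 9361, 10172, 10983, 11794, 12605, 13416

k = N/n = 13787/17 = 811
3rd selection = 440 + 2×811 = 2062
4th: 2062 + 811 = 2873
5th: 2873 + 811 = 3684
6th: 3684 + 811 = 4495
7th: 4495 + 811 = 5306
8th: 5306 + 811 = 6117
9th: 6117 + 811 = 6928
10th: 6928 + 811 = 7739
11th: 7739 + 811 = 8550
12th: 8550 + 811 = 9361
13th: 9361 + 811 = 10172
14th: 10172 + 811 = 10983
15th: 10983 + 811 = 11794
16th: 11794 + 811 = 12605
17th: 12605 + 811 = 13416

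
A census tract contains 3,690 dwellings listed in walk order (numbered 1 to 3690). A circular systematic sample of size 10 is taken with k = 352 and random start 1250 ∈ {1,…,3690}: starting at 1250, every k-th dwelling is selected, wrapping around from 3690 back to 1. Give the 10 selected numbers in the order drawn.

Selection 1: 1250
Selection 2: 1250 + 352 = 1602
Selection 3: 1602 + 352 = 1954
Selection 4: 1954 + 352 = 2306
Selection 5: 2306 + 352 = 2658
Selection 6: 2658 + 352 = 3010
Selection 7: 3010 + 352 = 3362
Selection 8: 3362 + 352 = 3714 → 3714 − 3690 = 24
Selection 9: 24 + 352 = 376
Selection 10: 376 + 352 = 728

1250, 1602, 1954, 2306, 2658, 3010, 3362, 24, 376, 728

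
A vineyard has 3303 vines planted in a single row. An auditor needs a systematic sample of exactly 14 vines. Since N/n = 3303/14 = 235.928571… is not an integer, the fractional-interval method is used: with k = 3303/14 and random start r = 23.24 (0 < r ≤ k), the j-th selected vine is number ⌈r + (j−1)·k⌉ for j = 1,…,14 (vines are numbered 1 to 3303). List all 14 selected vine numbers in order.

j=1: r + 0k = 23.24 → ⌈·⌉ = 24
j=2: r + 1k = 259.168571… → ⌈·⌉ = 260
j=3: r + 2k = 495.097142… → ⌈·⌉ = 496
j=4: r + 3k = 731.025714… → ⌈·⌉ = 732
j=5: r + 4k = 966.954285… → ⌈·⌉ = 967
j=6: r + 5k = 1202.882857… → ⌈·⌉ = 1203
j=7: r + 6k = 1438.811428… → ⌈·⌉ = 1439
j=8: r + 7k = 1674.74 → ⌈·⌉ = 1675
j=9: r + 8k = 1910.668571… → ⌈·⌉ = 1911
j=10: r + 9k = 2146.597142… → ⌈·⌉ = 2147
j=11: r + 10k = 2382.525714… → ⌈·⌉ = 2383
j=12: r + 11k = 2618.454285… → ⌈·⌉ = 2619
j=13: r + 12k = 2854.382857… → ⌈·⌉ = 2855
j=14: r + 13k = 3090.311428… → ⌈·⌉ = 3091

24, 260, 496, 732, 967, 1203, 1439, 1675, 1911, 2147, 2383, 2619, 2855, 3091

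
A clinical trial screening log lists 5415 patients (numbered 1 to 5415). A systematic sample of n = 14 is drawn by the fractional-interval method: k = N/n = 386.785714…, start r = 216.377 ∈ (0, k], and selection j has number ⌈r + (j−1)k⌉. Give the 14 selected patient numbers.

217, 604, 990, 1377, 1764, 2151, 2538, 2924, 3311, 3698, 4085, 4472, 4858, 5245

j=1: r + 0k = 216.377 → ⌈·⌉ = 217
j=2: r + 1k = 603.162714… → ⌈·⌉ = 604
j=3: r + 2k = 989.948428… → ⌈·⌉ = 990
j=4: r + 3k = 1376.734142… → ⌈·⌉ = 1377
j=5: r + 4k = 1763.519857… → ⌈·⌉ = 1764
j=6: r + 5k = 2150.305571… → ⌈·⌉ = 2151
j=7: r + 6k = 2537.091285… → ⌈·⌉ = 2538
j=8: r + 7k = 2923.877 → ⌈·⌉ = 2924
j=9: r + 8k = 3310.662714… → ⌈·⌉ = 3311
j=10: r + 9k = 3697.448428… → ⌈·⌉ = 3698
j=11: r + 10k = 4084.234142… → ⌈·⌉ = 4085
j=12: r + 11k = 4471.019857… → ⌈·⌉ = 4472
j=13: r + 12k = 4857.805571… → ⌈·⌉ = 4858
j=14: r + 13k = 5244.591285… → ⌈·⌉ = 5245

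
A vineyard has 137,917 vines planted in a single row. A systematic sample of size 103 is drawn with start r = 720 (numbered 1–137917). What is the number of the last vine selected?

k = 137917/103 = 1339
103rd selection = r + (103−1)·k = 720 + 102×1339 = 720 + 136578 = 137298

137298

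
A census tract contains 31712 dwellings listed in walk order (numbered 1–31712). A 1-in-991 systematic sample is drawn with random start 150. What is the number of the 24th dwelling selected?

k = 991
24th selection = r + (24−1)·k = 150 + 23×991 = 150 + 22793 = 22943

22943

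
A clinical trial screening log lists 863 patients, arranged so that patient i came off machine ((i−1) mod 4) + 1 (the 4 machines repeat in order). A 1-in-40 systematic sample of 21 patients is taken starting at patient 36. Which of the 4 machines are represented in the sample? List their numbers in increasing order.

Consecutive selections differ by k = 40, so their machine numbers differ by 40 mod 4 = 0.
gcd(40, 4) = 4, so the sample visits 4/4 = 1 distinct residues mod 4.
Start 36 is machine 4; the machines hit are 4.

4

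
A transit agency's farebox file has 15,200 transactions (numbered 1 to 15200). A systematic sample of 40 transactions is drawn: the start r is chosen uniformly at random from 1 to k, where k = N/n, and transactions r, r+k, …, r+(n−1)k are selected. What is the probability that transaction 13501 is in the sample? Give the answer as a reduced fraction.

1/380

k = 15200/40 = 380.
Transaction 13501 is selected iff r ≡ 13501 (mod 380); exactly one such r in {1,…,380}.
Inclusion probability = 1/380.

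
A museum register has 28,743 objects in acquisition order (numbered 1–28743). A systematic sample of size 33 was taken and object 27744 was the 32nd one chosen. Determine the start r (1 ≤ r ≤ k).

k = 28743/33 = 871
r = 27744 − (32−1)×871 = 27744 − 27001 = 743

743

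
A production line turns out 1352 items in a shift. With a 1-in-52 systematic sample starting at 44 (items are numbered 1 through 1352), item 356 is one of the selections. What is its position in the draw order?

k = 52
position = (356 − 44)/52 + 1 = 312/52 + 1 = 6 + 1 = 7

7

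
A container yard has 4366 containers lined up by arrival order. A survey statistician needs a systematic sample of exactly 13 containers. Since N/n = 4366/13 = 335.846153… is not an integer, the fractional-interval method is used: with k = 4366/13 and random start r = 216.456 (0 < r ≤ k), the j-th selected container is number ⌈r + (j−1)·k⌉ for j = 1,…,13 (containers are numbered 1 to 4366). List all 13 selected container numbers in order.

j=1: r + 0k = 216.456 → ⌈·⌉ = 217
j=2: r + 1k = 552.302153… → ⌈·⌉ = 553
j=3: r + 2k = 888.148307… → ⌈·⌉ = 889
j=4: r + 3k = 1223.994461… → ⌈·⌉ = 1224
j=5: r + 4k = 1559.840615… → ⌈·⌉ = 1560
j=6: r + 5k = 1895.686769… → ⌈·⌉ = 1896
j=7: r + 6k = 2231.532923… → ⌈·⌉ = 2232
j=8: r + 7k = 2567.379076… → ⌈·⌉ = 2568
j=9: r + 8k = 2903.225230… → ⌈·⌉ = 2904
j=10: r + 9k = 3239.071384… → ⌈·⌉ = 3240
j=11: r + 10k = 3574.917538… → ⌈·⌉ = 3575
j=12: r + 11k = 3910.763692… → ⌈·⌉ = 3911
j=13: r + 12k = 4246.609846… → ⌈·⌉ = 4247

217, 553, 889, 1224, 1560, 1896, 2232, 2568, 2904, 3240, 3575, 3911, 4247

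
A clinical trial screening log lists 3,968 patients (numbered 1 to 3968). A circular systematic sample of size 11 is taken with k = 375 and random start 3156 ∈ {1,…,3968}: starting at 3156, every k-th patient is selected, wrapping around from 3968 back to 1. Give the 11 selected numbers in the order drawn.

3156, 3531, 3906, 313, 688, 1063, 1438, 1813, 2188, 2563, 2938

Selection 1: 3156
Selection 2: 3156 + 375 = 3531
Selection 3: 3531 + 375 = 3906
Selection 4: 3906 + 375 = 4281 → 4281 − 3968 = 313
Selection 5: 313 + 375 = 688
Selection 6: 688 + 375 = 1063
Selection 7: 1063 + 375 = 1438
Selection 8: 1438 + 375 = 1813
Selection 9: 1813 + 375 = 2188
Selection 10: 2188 + 375 = 2563
Selection 11: 2563 + 375 = 2938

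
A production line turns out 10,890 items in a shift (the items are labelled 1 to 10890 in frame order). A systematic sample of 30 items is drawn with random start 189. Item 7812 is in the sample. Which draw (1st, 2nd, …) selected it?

22

k = 10890/30 = 363
position = (7812 − 189)/363 + 1 = 7623/363 + 1 = 21 + 1 = 22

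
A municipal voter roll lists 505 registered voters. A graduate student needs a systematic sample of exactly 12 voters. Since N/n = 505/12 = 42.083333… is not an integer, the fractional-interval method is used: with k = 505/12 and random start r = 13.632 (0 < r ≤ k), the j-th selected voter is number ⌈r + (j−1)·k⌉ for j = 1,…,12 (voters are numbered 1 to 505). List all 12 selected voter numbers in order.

j=1: r + 0k = 13.632 → ⌈·⌉ = 14
j=2: r + 1k = 55.715333… → ⌈·⌉ = 56
j=3: r + 2k = 97.798666… → ⌈·⌉ = 98
j=4: r + 3k = 139.882 → ⌈·⌉ = 140
j=5: r + 4k = 181.965333… → ⌈·⌉ = 182
j=6: r + 5k = 224.048666… → ⌈·⌉ = 225
j=7: r + 6k = 266.132 → ⌈·⌉ = 267
j=8: r + 7k = 308.215333… → ⌈·⌉ = 309
j=9: r + 8k = 350.298666… → ⌈·⌉ = 351
j=10: r + 9k = 392.382 → ⌈·⌉ = 393
j=11: r + 10k = 434.465333… → ⌈·⌉ = 435
j=12: r + 11k = 476.548666… → ⌈·⌉ = 477

14, 56, 98, 140, 182, 225, 267, 309, 351, 393, 435, 477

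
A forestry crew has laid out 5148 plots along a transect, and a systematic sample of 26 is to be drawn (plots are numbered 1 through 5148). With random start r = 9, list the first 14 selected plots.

k = N/n = 5148/26 = 198
plot 1: 9
plot 2: 9 + 198 = 207
plot 3: 207 + 198 = 405
plot 4: 405 + 198 = 603
plot 5: 603 + 198 = 801
plot 6: 801 + 198 = 999
plot 7: 999 + 198 = 1197
plot 8: 1197 + 198 = 1395
plot 9: 1395 + 198 = 1593
plot 10: 1593 + 198 = 1791
plot 11: 1791 + 198 = 1989
plot 12: 1989 + 198 = 2187
plot 13: 2187 + 198 = 2385
plot 14: 2385 + 198 = 2583

9, 207, 405, 603, 801, 999, 1197, 1395, 1593, 1791, 1989, 2187, 2385, 2583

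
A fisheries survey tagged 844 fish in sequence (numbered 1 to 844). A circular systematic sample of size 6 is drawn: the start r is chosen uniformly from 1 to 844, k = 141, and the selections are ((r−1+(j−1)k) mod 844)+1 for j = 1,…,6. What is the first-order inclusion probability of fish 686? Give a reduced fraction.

For each position j, as r ranges over 1…844 the j-th selection hits every fish exactly once, so fish 686 is selected for exactly 6 of the 844 starts.
Inclusion probability = 6/844 = 3/422.

3/422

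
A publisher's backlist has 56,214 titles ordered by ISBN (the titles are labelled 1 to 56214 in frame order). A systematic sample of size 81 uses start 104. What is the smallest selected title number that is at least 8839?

k = 56214/81 = 694
Steps past start: ⌈(8839 − 104)/694⌉ = ⌈8735/694⌉ = 13
Selected title: 104 + 13×694 = 9126

9126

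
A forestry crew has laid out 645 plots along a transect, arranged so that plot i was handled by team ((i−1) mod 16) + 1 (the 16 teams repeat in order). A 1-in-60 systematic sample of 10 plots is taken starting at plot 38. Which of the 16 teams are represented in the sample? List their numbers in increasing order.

Consecutive selections differ by k = 60, so their team numbers differ by 60 mod 16 = 12.
gcd(60, 16) = 4, so the sample visits 16/4 = 4 distinct residues mod 16.
Start 38 is team 6; the teams hit are 2, 6, 10, 14.

2, 6, 10, 14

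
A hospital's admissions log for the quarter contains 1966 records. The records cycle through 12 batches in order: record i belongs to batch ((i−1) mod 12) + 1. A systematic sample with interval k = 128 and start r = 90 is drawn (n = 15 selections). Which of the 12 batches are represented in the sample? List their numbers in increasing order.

2, 6, 10

Consecutive selections differ by k = 128, so their batch numbers differ by 128 mod 12 = 8.
gcd(128, 12) = 4, so the sample visits 12/4 = 3 distinct residues mod 12.
Start 90 is batch 6; the batches hit are 2, 6, 10.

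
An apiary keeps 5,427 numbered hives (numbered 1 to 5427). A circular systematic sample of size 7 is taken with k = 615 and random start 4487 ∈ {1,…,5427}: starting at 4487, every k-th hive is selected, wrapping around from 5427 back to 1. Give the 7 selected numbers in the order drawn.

4487, 5102, 290, 905, 1520, 2135, 2750

Selection 1: 4487
Selection 2: 4487 + 615 = 5102
Selection 3: 5102 + 615 = 5717 → 5717 − 5427 = 290
Selection 4: 290 + 615 = 905
Selection 5: 905 + 615 = 1520
Selection 6: 1520 + 615 = 2135
Selection 7: 2135 + 615 = 2750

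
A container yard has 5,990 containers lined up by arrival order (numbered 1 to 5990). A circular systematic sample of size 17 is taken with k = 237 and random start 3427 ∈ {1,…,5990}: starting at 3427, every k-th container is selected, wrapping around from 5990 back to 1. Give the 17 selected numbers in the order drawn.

Selection 1: 3427
Selection 2: 3427 + 237 = 3664
Selection 3: 3664 + 237 = 3901
Selection 4: 3901 + 237 = 4138
Selection 5: 4138 + 237 = 4375
Selection 6: 4375 + 237 = 4612
Selection 7: 4612 + 237 = 4849
Selection 8: 4849 + 237 = 5086
Selection 9: 5086 + 237 = 5323
Selection 10: 5323 + 237 = 5560
Selection 11: 5560 + 237 = 5797
Selection 12: 5797 + 237 = 6034 → 6034 − 5990 = 44
Selection 13: 44 + 237 = 281
Selection 14: 281 + 237 = 518
Selection 15: 518 + 237 = 755
Selection 16: 755 + 237 = 992
Selection 17: 992 + 237 = 1229

3427, 3664, 3901, 4138, 4375, 4612, 4849, 5086, 5323, 5560, 5797, 44, 281, 518, 755, 992, 1229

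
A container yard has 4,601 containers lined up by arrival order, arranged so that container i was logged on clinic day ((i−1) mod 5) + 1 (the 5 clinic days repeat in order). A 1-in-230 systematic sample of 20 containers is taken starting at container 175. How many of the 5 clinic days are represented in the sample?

1

Consecutive selections differ by k = 230, so their clinic day numbers differ by 230 mod 5 = 0.
gcd(230, 5) = 5, so the sample visits 5/5 = 1 distinct residues mod 5.
Start 175 is clinic day 5; the clinic days hit are 5.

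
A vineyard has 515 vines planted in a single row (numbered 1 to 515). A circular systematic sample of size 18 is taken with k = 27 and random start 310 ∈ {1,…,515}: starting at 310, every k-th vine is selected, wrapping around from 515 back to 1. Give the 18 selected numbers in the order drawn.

310, 337, 364, 391, 418, 445, 472, 499, 11, 38, 65, 92, 119, 146, 173, 200, 227, 254

Selection 1: 310
Selection 2: 310 + 27 = 337
Selection 3: 337 + 27 = 364
Selection 4: 364 + 27 = 391
Selection 5: 391 + 27 = 418
Selection 6: 418 + 27 = 445
Selection 7: 445 + 27 = 472
Selection 8: 472 + 27 = 499
Selection 9: 499 + 27 = 526 → 526 − 515 = 11
Selection 10: 11 + 27 = 38
Selection 11: 38 + 27 = 65
Selection 12: 65 + 27 = 92
Selection 13: 92 + 27 = 119
Selection 14: 119 + 27 = 146
Selection 15: 146 + 27 = 173
Selection 16: 173 + 27 = 200
Selection 17: 200 + 27 = 227
Selection 18: 227 + 27 = 254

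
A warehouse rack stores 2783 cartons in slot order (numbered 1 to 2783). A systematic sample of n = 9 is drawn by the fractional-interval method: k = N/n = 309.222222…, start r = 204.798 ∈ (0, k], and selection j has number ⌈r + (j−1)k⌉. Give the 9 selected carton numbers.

j=1: r + 0k = 204.798 → ⌈·⌉ = 205
j=2: r + 1k = 514.020222… → ⌈·⌉ = 515
j=3: r + 2k = 823.242444… → ⌈·⌉ = 824
j=4: r + 3k = 1132.464666… → ⌈·⌉ = 1133
j=5: r + 4k = 1441.686888… → ⌈·⌉ = 1442
j=6: r + 5k = 1750.909111… → ⌈·⌉ = 1751
j=7: r + 6k = 2060.131333… → ⌈·⌉ = 2061
j=8: r + 7k = 2369.353555… → ⌈·⌉ = 2370
j=9: r + 8k = 2678.575777… → ⌈·⌉ = 2679

205, 515, 824, 1133, 1442, 1751, 2061, 2370, 2679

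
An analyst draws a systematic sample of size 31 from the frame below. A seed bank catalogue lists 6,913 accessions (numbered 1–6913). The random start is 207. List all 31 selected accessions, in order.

k = N/n = 6913/31 = 223
accession 1: 207
accession 2: 207 + 223 = 430
accession 3: 430 + 223 = 653
accession 4: 653 + 223 = 876
accession 5: 876 + 223 = 1099
accession 6: 1099 + 223 = 1322
accession 7: 1322 + 223 = 1545
accession 8: 1545 + 223 = 1768
accession 9: 1768 + 223 = 1991
accession 10: 1991 + 223 = 2214
accession 11: 2214 + 223 = 2437
accession 12: 2437 + 223 = 2660
accession 13: 2660 + 223 = 2883
accession 14: 2883 + 223 = 3106
accession 15: 3106 + 223 = 3329
accession 16: 3329 + 223 = 3552
accession 17: 3552 + 223 = 3775
accession 18: 3775 + 223 = 3998
accession 19: 3998 + 223 = 4221
accession 20: 4221 + 223 = 4444
accession 21: 4444 + 223 = 4667
accession 22: 4667 + 223 = 4890
accession 23: 4890 + 223 = 5113
accession 24: 5113 + 223 = 5336
accession 25: 5336 + 223 = 5559
accession 26: 5559 + 223 = 5782
accession 27: 5782 + 223 = 6005
accession 28: 6005 + 223 = 6228
accession 29: 6228 + 223 = 6451
accession 30: 6451 + 223 = 6674
accession 31: 6674 + 223 = 6897

207, 430, 653, 876, 1099, 1322, 1545, 1768, 1991, 2214, 2437, 2660, 2883, 3106, 3329, 3552, 3775, 3998, 4221, 4444, 4667, 4890, 5113, 5336, 5559, 5782, 6005, 6228, 6451, 6674, 6897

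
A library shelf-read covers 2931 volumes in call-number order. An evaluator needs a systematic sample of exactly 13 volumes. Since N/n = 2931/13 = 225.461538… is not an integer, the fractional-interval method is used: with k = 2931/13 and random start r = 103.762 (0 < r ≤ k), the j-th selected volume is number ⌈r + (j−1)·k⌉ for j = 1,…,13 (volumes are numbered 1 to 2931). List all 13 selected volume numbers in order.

104, 330, 555, 781, 1006, 1232, 1457, 1682, 1908, 2133, 2359, 2584, 2810

j=1: r + 0k = 103.762 → ⌈·⌉ = 104
j=2: r + 1k = 329.223538… → ⌈·⌉ = 330
j=3: r + 2k = 554.685076… → ⌈·⌉ = 555
j=4: r + 3k = 780.146615… → ⌈·⌉ = 781
j=5: r + 4k = 1005.608153… → ⌈·⌉ = 1006
j=6: r + 5k = 1231.069692… → ⌈·⌉ = 1232
j=7: r + 6k = 1456.531230… → ⌈·⌉ = 1457
j=8: r + 7k = 1681.992769… → ⌈·⌉ = 1682
j=9: r + 8k = 1907.454307… → ⌈·⌉ = 1908
j=10: r + 9k = 2132.915846… → ⌈·⌉ = 2133
j=11: r + 10k = 2358.377384… → ⌈·⌉ = 2359
j=12: r + 11k = 2583.838923… → ⌈·⌉ = 2584
j=13: r + 12k = 2809.300461… → ⌈·⌉ = 2810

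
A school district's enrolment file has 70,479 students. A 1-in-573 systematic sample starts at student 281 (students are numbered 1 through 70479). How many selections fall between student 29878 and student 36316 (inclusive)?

k = 573
First selection ≥ 29878: 281 + ⌈(29878−281)/573⌉·573 = 281 + 52×573 = 30077
Last selection ≤ 36316: 281 + ⌊(36316−281)/573⌋·573 = 281 + 62×573 = 35807
Count = 62 − 52 + 1 = 11

11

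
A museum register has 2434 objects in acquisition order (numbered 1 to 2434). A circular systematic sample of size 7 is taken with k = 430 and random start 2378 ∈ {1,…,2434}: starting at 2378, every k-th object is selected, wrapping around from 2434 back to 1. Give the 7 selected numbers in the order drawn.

2378, 374, 804, 1234, 1664, 2094, 90

Selection 1: 2378
Selection 2: 2378 + 430 = 2808 → 2808 − 2434 = 374
Selection 3: 374 + 430 = 804
Selection 4: 804 + 430 = 1234
Selection 5: 1234 + 430 = 1664
Selection 6: 1664 + 430 = 2094
Selection 7: 2094 + 430 = 2524 → 2524 − 2434 = 90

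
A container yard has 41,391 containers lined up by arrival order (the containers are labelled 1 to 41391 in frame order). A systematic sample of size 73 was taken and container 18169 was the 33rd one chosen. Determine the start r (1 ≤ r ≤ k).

k = 41391/73 = 567
r = 18169 − (33−1)×567 = 18169 − 18144 = 25

25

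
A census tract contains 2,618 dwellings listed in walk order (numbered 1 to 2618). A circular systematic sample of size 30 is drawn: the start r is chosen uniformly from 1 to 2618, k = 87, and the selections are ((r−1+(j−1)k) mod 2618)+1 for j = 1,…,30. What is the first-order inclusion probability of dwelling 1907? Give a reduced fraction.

For each position j, as r ranges over 1…2618 the j-th selection hits every dwelling exactly once, so dwelling 1907 is selected for exactly 30 of the 2618 starts.
Inclusion probability = 30/2618 = 15/1309.

15/1309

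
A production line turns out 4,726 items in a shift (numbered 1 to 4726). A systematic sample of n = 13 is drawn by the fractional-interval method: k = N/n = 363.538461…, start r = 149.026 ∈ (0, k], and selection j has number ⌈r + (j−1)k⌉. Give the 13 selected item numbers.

j=1: r + 0k = 149.026 → ⌈·⌉ = 150
j=2: r + 1k = 512.564461… → ⌈·⌉ = 513
j=3: r + 2k = 876.102923… → ⌈·⌉ = 877
j=4: r + 3k = 1239.641384… → ⌈·⌉ = 1240
j=5: r + 4k = 1603.179846… → ⌈·⌉ = 1604
j=6: r + 5k = 1966.718307… → ⌈·⌉ = 1967
j=7: r + 6k = 2330.256769… → ⌈·⌉ = 2331
j=8: r + 7k = 2693.795230… → ⌈·⌉ = 2694
j=9: r + 8k = 3057.333692… → ⌈·⌉ = 3058
j=10: r + 9k = 3420.872153… → ⌈·⌉ = 3421
j=11: r + 10k = 3784.410615… → ⌈·⌉ = 3785
j=12: r + 11k = 4147.949076… → ⌈·⌉ = 4148
j=13: r + 12k = 4511.487538… → ⌈·⌉ = 4512

150, 513, 877, 1240, 1604, 1967, 2331, 2694, 3058, 3421, 3785, 4148, 4512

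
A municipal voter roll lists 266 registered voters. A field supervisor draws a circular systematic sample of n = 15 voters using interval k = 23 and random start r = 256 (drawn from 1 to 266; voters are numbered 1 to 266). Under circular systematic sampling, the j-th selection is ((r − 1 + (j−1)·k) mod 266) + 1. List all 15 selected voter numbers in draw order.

256, 13, 36, 59, 82, 105, 128, 151, 174, 197, 220, 243, 266, 23, 46

Selection 1: 256
Selection 2: 256 + 23 = 279 → 279 − 266 = 13
Selection 3: 13 + 23 = 36
Selection 4: 36 + 23 = 59
Selection 5: 59 + 23 = 82
Selection 6: 82 + 23 = 105
Selection 7: 105 + 23 = 128
Selection 8: 128 + 23 = 151
Selection 9: 151 + 23 = 174
Selection 10: 174 + 23 = 197
Selection 11: 197 + 23 = 220
Selection 12: 220 + 23 = 243
Selection 13: 243 + 23 = 266
Selection 14: 266 + 23 = 289 → 289 − 266 = 23
Selection 15: 23 + 23 = 46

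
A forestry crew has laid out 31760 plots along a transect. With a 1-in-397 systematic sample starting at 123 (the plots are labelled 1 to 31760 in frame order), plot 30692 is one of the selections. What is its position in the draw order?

78

k = 397
position = (30692 − 123)/397 + 1 = 30569/397 + 1 = 77 + 1 = 78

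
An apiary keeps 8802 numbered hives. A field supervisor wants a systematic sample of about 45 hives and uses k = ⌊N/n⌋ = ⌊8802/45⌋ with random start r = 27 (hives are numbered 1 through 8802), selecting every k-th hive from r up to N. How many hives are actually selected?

46

k = ⌊8802/45⌋ = 195
Achieved size = ⌊(8802 − 27)/195⌋ + 1 = ⌊8775/195⌋ + 1 = 45 + 1 = 46
(last selection: 27 + 45×195 = 8802 ≤ 8802; next would be 8997 > 8802)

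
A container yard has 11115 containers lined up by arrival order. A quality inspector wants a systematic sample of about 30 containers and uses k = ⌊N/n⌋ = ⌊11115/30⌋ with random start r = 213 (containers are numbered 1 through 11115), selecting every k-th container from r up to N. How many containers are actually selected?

k = ⌊11115/30⌋ = 370
Achieved size = ⌊(11115 − 213)/370⌋ + 1 = ⌊10902/370⌋ + 1 = 29 + 1 = 30
(last selection: 213 + 29×370 = 10943 ≤ 11115; next would be 11313 > 11115)

30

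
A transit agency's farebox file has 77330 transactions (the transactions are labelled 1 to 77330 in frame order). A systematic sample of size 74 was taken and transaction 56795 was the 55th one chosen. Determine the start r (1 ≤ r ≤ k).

365

k = 77330/74 = 1045
r = 56795 − (55−1)×1045 = 56795 − 56430 = 365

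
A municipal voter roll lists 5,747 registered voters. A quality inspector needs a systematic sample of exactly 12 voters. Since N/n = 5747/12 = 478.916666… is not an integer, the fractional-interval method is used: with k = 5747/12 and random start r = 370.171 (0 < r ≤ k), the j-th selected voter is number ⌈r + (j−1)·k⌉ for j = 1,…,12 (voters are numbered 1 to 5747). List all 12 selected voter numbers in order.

j=1: r + 0k = 370.171 → ⌈·⌉ = 371
j=2: r + 1k = 849.087666… → ⌈·⌉ = 850
j=3: r + 2k = 1328.004333… → ⌈·⌉ = 1329
j=4: r + 3k = 1806.921 → ⌈·⌉ = 1807
j=5: r + 4k = 2285.837666… → ⌈·⌉ = 2286
j=6: r + 5k = 2764.754333… → ⌈·⌉ = 2765
j=7: r + 6k = 3243.671 → ⌈·⌉ = 3244
j=8: r + 7k = 3722.587666… → ⌈·⌉ = 3723
j=9: r + 8k = 4201.504333… → ⌈·⌉ = 4202
j=10: r + 9k = 4680.421 → ⌈·⌉ = 4681
j=11: r + 10k = 5159.337666… → ⌈·⌉ = 5160
j=12: r + 11k = 5638.254333… → ⌈·⌉ = 5639

371, 850, 1329, 1807, 2286, 2765, 3244, 3723, 4202, 4681, 5160, 5639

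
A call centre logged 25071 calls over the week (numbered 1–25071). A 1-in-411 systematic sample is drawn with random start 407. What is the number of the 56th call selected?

k = 411
56th selection = r + (56−1)·k = 407 + 55×411 = 407 + 22605 = 23012

23012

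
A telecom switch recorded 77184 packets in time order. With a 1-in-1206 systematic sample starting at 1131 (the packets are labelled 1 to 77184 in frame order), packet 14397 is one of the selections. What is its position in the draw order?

k = 1206
position = (14397 − 1131)/1206 + 1 = 13266/1206 + 1 = 11 + 1 = 12

12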